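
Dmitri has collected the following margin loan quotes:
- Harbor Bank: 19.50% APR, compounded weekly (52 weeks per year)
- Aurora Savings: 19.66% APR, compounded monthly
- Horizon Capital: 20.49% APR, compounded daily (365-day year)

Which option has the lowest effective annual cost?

Harbor Bank

Harbor Bank: (1 + 0.1950/52)^52 − 1 = 21.487%
Aurora Savings: (1 + 0.1966/12)^12 − 1 = 21.532%
Horizon Capital: (1 + 0.2049/365)^365 − 1 = 22.733%
The lowest effective annual rate is Harbor Bank at 21.487%.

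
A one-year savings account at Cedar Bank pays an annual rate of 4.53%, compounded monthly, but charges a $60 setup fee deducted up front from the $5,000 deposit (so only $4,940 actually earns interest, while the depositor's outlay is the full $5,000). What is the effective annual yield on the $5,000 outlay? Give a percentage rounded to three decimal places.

3.370%

Value after one year: 4,940 × (1 + 0.0453/12)^12 = 4,940 × 1.046252 = $5,168.49.
Effective yield on the $5,000 outlay: 5,168.49 / 5,000 − 1 = 0.033697 = 3.370%.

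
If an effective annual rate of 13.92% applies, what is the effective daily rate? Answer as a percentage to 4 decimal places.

0.0357%

The per-day rate i satisfies (1 + i)^365 = 1 + 0.1392.
i = 1.1392^(1/365) − 1 = 0.0003571 = 0.0357%.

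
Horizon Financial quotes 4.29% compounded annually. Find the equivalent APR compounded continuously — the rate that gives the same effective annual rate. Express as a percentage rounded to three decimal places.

4.201%

Compounded annually, EAR = nominal = 0.042900.
Equivalent continuous rate: r = ln(1 + 0.042900) = 0.042005 = 4.201%.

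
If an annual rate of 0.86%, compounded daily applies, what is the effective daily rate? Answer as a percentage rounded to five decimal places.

0.00236%

With a nominal annual rate compounded daily, the periodic rate is the nominal rate divided by 365.
i = 0.0086 / 365 = 0.0000236 = 0.00236%.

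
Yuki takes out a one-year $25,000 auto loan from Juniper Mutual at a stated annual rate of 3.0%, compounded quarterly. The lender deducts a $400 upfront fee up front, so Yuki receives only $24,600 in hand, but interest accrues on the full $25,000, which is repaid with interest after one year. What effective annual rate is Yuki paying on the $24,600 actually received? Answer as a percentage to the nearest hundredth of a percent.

Amount owed after one year: 25,000 × (1 + 0.030/4)^4 = 25,000 × 1.030339 = $25,758.48.
Effective rate on net proceeds: 25,758.48 / 24,600 − 1 = 0.047093 = 4.71%.

4.71%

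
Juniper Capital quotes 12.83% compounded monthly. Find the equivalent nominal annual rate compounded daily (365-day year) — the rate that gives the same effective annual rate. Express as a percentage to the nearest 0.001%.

12.764%

EAR = (1 + 0.1283/12)^12 − 1 = 0.136120.
Solve (1 + r/365)^365 = 1.136120: r/365 = 1.136120^(1/365) − 1 = 0.000350, so r = 0.127641 = 12.764%.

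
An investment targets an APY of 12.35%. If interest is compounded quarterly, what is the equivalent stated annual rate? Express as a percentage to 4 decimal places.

(1 + r/4)^4 − 1 = 0.1235, so 1 + r/4 = 1.1235^(1/4).
r/4 = 0.029540, so r = 0.118160 = 11.8160%.

11.8160%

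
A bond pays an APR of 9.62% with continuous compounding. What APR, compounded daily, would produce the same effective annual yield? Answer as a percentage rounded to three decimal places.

EAR under continuous compounding: e^0.0962 − 1 = 0.100979.
Solve (1 + r/365)^365 = 1.100979: r/365 = 1.100979^(1/365) − 1 = 0.000264, so r = 0.096213 = 9.621%.

9.621%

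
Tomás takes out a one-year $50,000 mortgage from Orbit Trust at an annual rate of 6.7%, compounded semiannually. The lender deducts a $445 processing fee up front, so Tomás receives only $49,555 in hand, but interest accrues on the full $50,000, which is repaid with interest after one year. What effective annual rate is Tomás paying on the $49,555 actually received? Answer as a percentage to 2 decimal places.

7.77%

Amount owed after one year: 50,000 × (1 + 0.067/2)^2 = 50,000 × 1.068122 = $53,406.11.
Effective rate on net proceeds: 53,406.11 / 49,555 − 1 = 0.077714 = 7.77%.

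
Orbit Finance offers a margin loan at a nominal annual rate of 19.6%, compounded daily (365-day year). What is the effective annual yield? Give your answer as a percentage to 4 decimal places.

21.6463%

EAR = (1 + 0.196/365)^365 − 1.
= 1.216463 − 1 = 21.6463%.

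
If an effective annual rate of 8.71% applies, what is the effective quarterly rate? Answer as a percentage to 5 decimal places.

The per-quarter rate i satisfies (1 + i)^4 = 1 + 0.0871.
i = 1.0871^(1/4) − 1 = 0.0210979 = 2.10979%.

2.10979%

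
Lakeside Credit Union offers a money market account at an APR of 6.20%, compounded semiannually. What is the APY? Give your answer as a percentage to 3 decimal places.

EAR = (1 + 0.0620/2)^2 − 1.
= (1 + 0.031000)^2 − 1 = 1.062961 − 1 = 6.296%.

6.296%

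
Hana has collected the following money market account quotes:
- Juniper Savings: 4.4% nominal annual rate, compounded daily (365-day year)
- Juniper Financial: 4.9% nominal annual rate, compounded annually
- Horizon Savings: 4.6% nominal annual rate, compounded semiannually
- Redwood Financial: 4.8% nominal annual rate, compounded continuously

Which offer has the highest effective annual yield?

Redwood Financial

Juniper Savings: (1 + 0.044/365)^365 − 1 = 4.498%
Juniper Financial: compounded annually, EAR = 4.900%
Horizon Savings: (1 + 0.046/2)^2 − 1 = 4.653%
Redwood Financial: e^0.048 − 1 = 4.917%
The highest effective annual rate is Redwood Financial at 4.917%.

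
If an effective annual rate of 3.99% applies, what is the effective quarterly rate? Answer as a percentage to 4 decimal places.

The per-quarter rate i satisfies (1 + i)^4 = 1 + 0.0399.
i = 1.0399^(1/4) − 1 = 0.0098291 = 0.9829%.

0.9829%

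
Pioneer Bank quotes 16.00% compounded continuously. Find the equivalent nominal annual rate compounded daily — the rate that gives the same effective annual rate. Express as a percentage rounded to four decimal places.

EAR under continuous compounding: e^0.1600 − 1 = 0.173511.
Solve (1 + r/365)^365 = 1.173511: r/365 = 1.173511^(1/365) − 1 = 0.000438, so r = 0.160035 = 16.0035%.

16.0035%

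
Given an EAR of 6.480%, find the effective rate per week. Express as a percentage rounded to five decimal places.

0.12082%

The per-week rate i satisfies (1 + i)^52 = 1 + 0.06480.
i = 1.06480^(1/52) − 1 = 0.0012082 = 0.12082%.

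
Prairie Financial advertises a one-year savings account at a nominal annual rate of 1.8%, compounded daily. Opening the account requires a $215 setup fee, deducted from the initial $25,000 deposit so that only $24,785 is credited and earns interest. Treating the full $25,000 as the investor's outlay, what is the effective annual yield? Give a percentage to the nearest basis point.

0.94%

Value after one year: 24,785 × (1 + 0.018/365)^365 = 24,785 × 1.018163 = $25,235.16.
Effective yield on the $25,000 outlay: 25,235.16 / 25,000 − 1 = 0.009406 = 0.94%.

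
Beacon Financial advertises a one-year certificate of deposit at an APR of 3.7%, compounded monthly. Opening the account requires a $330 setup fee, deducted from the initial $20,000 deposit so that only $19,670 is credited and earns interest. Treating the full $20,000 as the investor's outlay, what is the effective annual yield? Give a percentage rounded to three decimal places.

Value after one year: 19,670 × (1 + 0.037/12)^12 = 19,670 × 1.037634 = $20,410.26.
Effective yield on the $20,000 outlay: 20,410.26 / 20,000 − 1 = 0.020513 = 2.051%.

2.051%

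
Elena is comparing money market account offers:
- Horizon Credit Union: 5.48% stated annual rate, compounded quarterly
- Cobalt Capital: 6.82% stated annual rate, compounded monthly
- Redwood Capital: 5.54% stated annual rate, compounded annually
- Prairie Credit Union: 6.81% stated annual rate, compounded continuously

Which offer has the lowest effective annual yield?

Redwood Capital

Horizon Credit Union: (1 + 0.0548/4)^4 − 1 = 5.594%
Cobalt Capital: (1 + 0.0682/12)^12 − 1 = 7.037%
Redwood Capital: compounded annually, EAR = 5.540%
Prairie Credit Union: e^0.0681 − 1 = 7.047%
The lowest effective annual rate is Redwood Capital at 5.540%.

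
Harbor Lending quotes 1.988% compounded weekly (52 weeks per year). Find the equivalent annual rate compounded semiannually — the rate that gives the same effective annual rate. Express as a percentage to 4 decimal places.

EAR = (1 + 0.01988/52)^52 − 1 = 0.020075.
Solve (1 + r/2)^2 = 1.020075: r/2 = 1.020075^(1/2) − 1 = 0.009988, so r = 0.019975 = 1.9975%.

1.9975%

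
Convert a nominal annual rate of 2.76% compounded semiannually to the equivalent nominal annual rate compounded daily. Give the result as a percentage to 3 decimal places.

2.741%

EAR = (1 + 0.0276/2)^2 − 1 = 0.027790.
Solve (1 + r/365)^365 = 1.027790: r/365 = 1.027790^(1/365) − 1 = 0.000075, so r = 0.027412 = 2.741%.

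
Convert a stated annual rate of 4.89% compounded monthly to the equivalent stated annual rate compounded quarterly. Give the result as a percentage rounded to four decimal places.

EAR = (1 + 0.0489/12)^12 − 1 = 0.050011.
Solve (1 + r/4)^4 = 1.050011: r/4 = 1.050011^(1/4) − 1 = 0.012275, so r = 0.049100 = 4.9100%.

4.9100%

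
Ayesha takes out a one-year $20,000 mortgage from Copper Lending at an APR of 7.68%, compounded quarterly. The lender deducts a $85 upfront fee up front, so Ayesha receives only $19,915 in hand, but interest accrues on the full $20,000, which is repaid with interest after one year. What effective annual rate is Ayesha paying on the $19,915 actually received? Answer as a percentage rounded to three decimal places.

Amount owed after one year: 20,000 × (1 + 0.0768/4)^4 = 20,000 × 1.079040 = $21,580.81.
Effective rate on net proceeds: 21,580.81 / 19,915 − 1 = 0.083646 = 8.365%.

8.365%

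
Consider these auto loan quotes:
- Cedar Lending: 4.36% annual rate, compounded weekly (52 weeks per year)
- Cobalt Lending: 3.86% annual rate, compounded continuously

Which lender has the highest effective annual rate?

Cedar Lending: (1 + 0.0436/52)^52 − 1 = 4.455%
Cobalt Lending: e^0.0386 − 1 = 3.935%
The highest effective annual rate is Cedar Lending at 4.455%.

Cedar Lending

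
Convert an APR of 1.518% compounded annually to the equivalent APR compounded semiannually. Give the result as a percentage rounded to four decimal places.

1.5123%

Compounded annually, EAR = nominal = 0.015180.
Solve (1 + r/2)^2 = 1.015180: r/2 = 1.015180^(1/2) − 1 = 0.007561, so r = 0.015123 = 1.5123%.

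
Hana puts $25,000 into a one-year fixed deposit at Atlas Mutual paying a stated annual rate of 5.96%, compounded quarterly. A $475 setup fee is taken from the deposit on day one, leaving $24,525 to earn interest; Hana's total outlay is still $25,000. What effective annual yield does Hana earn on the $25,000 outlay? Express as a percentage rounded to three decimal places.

4.079%

Value after one year: 24,525 × (1 + 0.0596/4)^4 = 24,525 × 1.060945 = $26,019.68.
Effective yield on the $25,000 outlay: 26,019.68 / 25,000 − 1 = 0.040787 = 4.079%.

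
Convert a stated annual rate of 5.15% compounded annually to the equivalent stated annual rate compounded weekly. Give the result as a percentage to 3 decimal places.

Compounded annually, EAR = nominal = 0.051500.
Solve (1 + r/52)^52 = 1.051500: r/52 = 1.051500^(1/52) − 1 = 0.000966, so r = 0.050242 = 5.024%.

5.024%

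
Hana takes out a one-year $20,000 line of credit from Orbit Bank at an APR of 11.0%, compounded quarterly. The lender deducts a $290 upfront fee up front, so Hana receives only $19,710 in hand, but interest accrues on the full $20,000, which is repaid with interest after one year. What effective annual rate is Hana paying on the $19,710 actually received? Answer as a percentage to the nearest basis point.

Amount owed after one year: 20,000 × (1 + 0.110/4)^4 = 20,000 × 1.114621 = $22,292.43.
Effective rate on net proceeds: 22,292.43 / 19,710 − 1 = 0.131021 = 13.10%.

13.10%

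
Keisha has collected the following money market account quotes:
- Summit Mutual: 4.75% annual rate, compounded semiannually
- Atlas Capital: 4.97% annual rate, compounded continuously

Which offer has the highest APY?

Atlas Capital

Summit Mutual: (1 + 0.0475/2)^2 − 1 = 4.806%
Atlas Capital: e^0.0497 − 1 = 5.096%
The highest effective annual rate is Atlas Capital at 5.096%.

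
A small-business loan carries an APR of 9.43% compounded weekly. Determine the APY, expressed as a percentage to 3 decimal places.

9.880%

EAR = (1 + 0.0943/52)^52 − 1.
= (1 + 0.001813)^52 − 1 = 1.098796 − 1 = 9.880%.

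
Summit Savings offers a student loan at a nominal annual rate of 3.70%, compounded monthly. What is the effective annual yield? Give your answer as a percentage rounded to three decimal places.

3.763%

EAR = (1 + 0.0370/12)^12 − 1.
= (1 + 0.003083)^12 − 1 = 1.037634 − 1 = 3.763%.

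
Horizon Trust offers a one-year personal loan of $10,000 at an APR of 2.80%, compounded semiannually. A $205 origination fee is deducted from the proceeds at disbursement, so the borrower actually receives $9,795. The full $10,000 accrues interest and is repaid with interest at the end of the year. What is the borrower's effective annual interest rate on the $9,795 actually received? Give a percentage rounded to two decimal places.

Amount owed after one year: 10,000 × (1 + 0.0280/2)^2 = 10,000 × 1.028196 = $10,281.96.
Effective rate on net proceeds: 10,281.96 / 9,795 − 1 = 0.049715 = 4.97%.

4.97%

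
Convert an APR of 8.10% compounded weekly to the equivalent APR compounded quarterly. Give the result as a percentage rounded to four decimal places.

EAR = (1 + 0.0810/52)^52 − 1 = 0.084303.
Solve (1 + r/4)^4 = 1.084303: r/4 = 1.084303^(1/4) − 1 = 0.020440, so r = 0.081761 = 8.1761%.

8.1761%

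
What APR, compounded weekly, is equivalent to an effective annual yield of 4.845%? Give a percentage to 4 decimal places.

(1 + r/52)^52 − 1 = 0.04845, so 1 + r/52 = 1.04845^(1/52).
r/52 = 0.000910, so r = 0.047334 = 4.7334%.

4.7334%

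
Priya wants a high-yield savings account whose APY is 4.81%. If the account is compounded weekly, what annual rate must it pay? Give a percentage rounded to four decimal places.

4.7000%

(1 + r/52)^52 − 1 = 0.0481, so 1 + r/52 = 1.0481^(1/52).
r/52 = 0.000904, so r = 0.047000 = 4.7000%.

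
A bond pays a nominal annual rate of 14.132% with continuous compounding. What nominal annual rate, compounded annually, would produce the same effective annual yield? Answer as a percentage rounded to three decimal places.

15.179%

EAR under continuous compounding: e^0.14132 − 1 = 0.151793.
Compounded annually, the equivalent nominal rate is the EAR itself: 15.179%.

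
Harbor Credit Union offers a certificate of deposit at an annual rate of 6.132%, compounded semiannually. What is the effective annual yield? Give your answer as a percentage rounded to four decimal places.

EAR = (1 + 0.06132/2)^2 − 1.
= (1 + 0.030660)^2 − 1 = 1.062260 − 1 = 6.2260%.

6.2260%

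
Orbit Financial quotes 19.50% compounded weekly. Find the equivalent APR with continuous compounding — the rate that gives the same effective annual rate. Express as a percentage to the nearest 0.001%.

19.464%

EAR = (1 + 0.1950/52)^52 − 1 = 0.214868.
Equivalent continuous rate: r = ln(1 + 0.214868) = 0.194635 = 19.464%.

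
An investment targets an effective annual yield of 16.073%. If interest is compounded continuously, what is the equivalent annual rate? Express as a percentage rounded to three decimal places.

14.905%

Continuous: nominal r satisfies e^r − 1 = 0.16073.
r = ln(1 + 0.16073) = ln(1.16073) = 0.149049 = 14.905%.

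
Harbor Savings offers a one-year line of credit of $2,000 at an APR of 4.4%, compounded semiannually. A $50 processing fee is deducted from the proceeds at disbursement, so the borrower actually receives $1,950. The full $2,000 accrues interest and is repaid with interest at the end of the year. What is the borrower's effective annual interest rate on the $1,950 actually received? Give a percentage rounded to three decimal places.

Amount owed after one year: 2,000 × (1 + 0.044/2)^2 = 2,000 × 1.044484 = $2,088.97.
Effective rate on net proceeds: 2,088.97 / 1,950 − 1 = 0.071266 = 7.127%.

7.127%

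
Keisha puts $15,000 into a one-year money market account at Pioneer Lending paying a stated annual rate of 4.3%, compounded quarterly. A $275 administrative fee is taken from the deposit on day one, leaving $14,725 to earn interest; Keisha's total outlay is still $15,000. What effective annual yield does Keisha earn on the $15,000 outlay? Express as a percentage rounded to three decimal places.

Value after one year: 14,725 × (1 + 0.043/4)^4 = 14,725 × 1.043698 = $15,368.46.
Effective yield on the $15,000 outlay: 15,368.46 / 15,000 − 1 = 0.024564 = 2.456%.

2.456%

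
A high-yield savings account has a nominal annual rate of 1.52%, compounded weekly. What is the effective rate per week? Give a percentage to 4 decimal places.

With a nominal annual rate compounded weekly, the periodic rate is the nominal rate divided by 52.
i = 0.0152 / 52 = 0.0002923 = 0.0292%.

0.0292%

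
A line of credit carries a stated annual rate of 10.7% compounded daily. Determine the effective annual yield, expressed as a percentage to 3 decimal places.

EAR = (1 + 0.107/365)^365 − 1.
= (1 + 0.000293)^365 − 1 = 1.112917 − 1 = 11.292%.

11.292%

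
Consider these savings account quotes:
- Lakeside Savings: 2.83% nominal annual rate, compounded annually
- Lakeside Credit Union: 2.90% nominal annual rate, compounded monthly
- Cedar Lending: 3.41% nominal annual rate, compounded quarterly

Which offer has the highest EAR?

Lakeside Savings: compounded annually, EAR = 2.830%
Lakeside Credit Union: (1 + 0.0290/12)^12 − 1 = 2.939%
Cedar Lending: (1 + 0.0341/4)^4 − 1 = 3.454%
The highest effective annual rate is Cedar Lending at 3.454%.

Cedar Lending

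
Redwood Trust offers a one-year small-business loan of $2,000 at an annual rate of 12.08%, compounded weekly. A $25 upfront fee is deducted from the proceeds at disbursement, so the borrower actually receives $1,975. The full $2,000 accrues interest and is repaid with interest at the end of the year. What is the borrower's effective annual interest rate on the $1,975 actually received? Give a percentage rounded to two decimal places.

Amount owed after one year: 2,000 × (1 + 0.1208/52)^52 = 2,000 × 1.128241 = $2,256.48.
Effective rate on net proceeds: 2,256.48 / 1,975 − 1 = 0.142523 = 14.25%.

14.25%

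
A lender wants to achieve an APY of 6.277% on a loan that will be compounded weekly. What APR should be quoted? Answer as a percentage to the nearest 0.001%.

6.091%

(1 + r/52)^52 − 1 = 0.06277, so 1 + r/52 = 1.06277^(1/52).
r/52 = 0.001171, so r = 0.060914 = 6.091%.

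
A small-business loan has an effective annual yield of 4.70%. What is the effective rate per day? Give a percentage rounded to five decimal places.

The per-day rate i satisfies (1 + i)^365 = 1 + 0.0470.
i = 1.0470^(1/365) − 1 = 0.0001258 = 0.01258%.

0.01258%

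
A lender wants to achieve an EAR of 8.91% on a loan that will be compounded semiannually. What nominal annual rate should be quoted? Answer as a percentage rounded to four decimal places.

8.7199%

(1 + r/2)^2 − 1 = 0.0891, so 1 + r/2 = 1.0891^(1/2).
r/2 = 0.043600, so r = 0.087199 = 8.7199%.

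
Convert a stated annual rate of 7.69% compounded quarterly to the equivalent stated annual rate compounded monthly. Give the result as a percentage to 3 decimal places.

EAR = (1 + 0.0769/4)^4 − 1 = 0.079146.
Solve (1 + r/12)^12 = 1.079146: r/12 = 1.079146^(1/12) − 1 = 0.006368, so r = 0.076412 = 7.641%.

7.641%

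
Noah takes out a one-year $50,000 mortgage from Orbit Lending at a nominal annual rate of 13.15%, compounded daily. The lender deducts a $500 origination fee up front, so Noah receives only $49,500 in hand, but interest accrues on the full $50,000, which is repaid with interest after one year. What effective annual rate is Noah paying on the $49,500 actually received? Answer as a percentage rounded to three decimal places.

15.203%

Amount owed after one year: 50,000 × (1 + 0.1315/365)^365 = 50,000 × 1.140511 = $57,025.54.
Effective rate on net proceeds: 57,025.54 / 49,500 − 1 = 0.152031 = 15.203%.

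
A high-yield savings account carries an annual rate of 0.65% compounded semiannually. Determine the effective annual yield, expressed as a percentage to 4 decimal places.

0.6511%

EAR = (1 + 0.0065/2)^2 − 1.
= (1 + 0.003250)^2 − 1 = 1.006511 − 1 = 0.6511%.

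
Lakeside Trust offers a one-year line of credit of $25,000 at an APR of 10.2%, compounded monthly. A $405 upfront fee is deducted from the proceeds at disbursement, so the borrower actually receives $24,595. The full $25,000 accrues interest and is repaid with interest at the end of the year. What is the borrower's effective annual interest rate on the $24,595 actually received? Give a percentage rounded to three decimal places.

12.513%

Amount owed after one year: 25,000 × (1 + 0.102/12)^12 = 25,000 × 1.106906 = $27,672.66.
Effective rate on net proceeds: 27,672.66 / 24,595 − 1 = 0.125133 = 12.513%.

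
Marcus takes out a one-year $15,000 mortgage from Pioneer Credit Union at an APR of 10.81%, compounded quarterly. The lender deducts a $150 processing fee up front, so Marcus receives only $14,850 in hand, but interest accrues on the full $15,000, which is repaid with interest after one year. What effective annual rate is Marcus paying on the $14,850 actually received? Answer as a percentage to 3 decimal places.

12.380%

Amount owed after one year: 15,000 × (1 + 0.1081/4)^4 = 15,000 × 1.112562 = $16,688.42.
Effective rate on net proceeds: 16,688.42 / 14,850 − 1 = 0.123800 = 12.380%.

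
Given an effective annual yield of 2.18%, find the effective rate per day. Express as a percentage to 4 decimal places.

0.0059%

The per-day rate i satisfies (1 + i)^365 = 1 + 0.0218.
i = 1.0218^(1/365) − 1 = 0.0000591 = 0.0059%.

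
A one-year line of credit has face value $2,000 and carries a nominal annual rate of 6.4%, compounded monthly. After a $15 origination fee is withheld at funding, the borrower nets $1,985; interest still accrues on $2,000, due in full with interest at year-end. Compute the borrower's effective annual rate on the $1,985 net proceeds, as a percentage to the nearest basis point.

Amount owed after one year: 2,000 × (1 + 0.064/12)^12 = 2,000 × 1.065911 = $2,131.82.
Effective rate on net proceeds: 2,131.82 / 1,985 − 1 = 0.073966 = 7.40%.

7.40%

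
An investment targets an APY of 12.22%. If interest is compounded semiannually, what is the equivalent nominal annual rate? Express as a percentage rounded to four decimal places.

11.8679%

(1 + r/2)^2 − 1 = 0.1222, so 1 + r/2 = 1.1222^(1/2).
r/2 = 0.059339, so r = 0.118679 = 11.8679%.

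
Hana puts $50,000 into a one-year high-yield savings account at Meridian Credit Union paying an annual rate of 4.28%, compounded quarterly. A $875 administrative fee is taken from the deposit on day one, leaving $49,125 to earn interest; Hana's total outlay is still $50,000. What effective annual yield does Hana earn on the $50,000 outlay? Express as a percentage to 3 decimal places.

2.523%

Value after one year: 49,125 × (1 + 0.0428/4)^4 = 49,125 × 1.043492 = $51,261.54.
Effective yield on the $50,000 outlay: 51,261.54 / 50,000 − 1 = 0.025231 = 2.523%.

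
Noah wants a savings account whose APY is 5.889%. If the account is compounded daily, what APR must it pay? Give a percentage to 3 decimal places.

5.723%

(1 + r/365)^365 − 1 = 0.05889, so 1 + r/365 = 1.05889^(1/365).
r/365 = 0.000157, so r = 0.057226 = 5.723%.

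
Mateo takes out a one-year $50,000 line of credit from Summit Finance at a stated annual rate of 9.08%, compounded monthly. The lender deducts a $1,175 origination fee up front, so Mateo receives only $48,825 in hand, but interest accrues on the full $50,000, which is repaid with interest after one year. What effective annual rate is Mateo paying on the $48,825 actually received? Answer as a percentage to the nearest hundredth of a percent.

Amount owed after one year: 50,000 × (1 + 0.0908/12)^12 = 50,000 × 1.094676 = $54,733.79.
Effective rate on net proceeds: 54,733.79 / 48,825 − 1 = 0.121020 = 12.10%.

12.10%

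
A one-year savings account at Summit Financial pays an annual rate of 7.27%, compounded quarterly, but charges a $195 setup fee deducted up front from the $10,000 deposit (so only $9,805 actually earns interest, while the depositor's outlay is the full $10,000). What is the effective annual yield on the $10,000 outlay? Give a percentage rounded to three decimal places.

Value after one year: 9,805 × (1 + 0.0727/4)^4 = 9,805 × 1.074706 = $10,537.49.
Effective yield on the $10,000 outlay: 10,537.49 / 10,000 − 1 = 0.053749 = 5.375%.

5.375%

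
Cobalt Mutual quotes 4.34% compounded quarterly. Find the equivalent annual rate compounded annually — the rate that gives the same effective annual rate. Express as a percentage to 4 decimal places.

4.4111%

EAR = (1 + 0.0434/4)^4 − 1 = 0.044111.
Compounded annually, the equivalent nominal rate is the EAR itself: 4.4111%.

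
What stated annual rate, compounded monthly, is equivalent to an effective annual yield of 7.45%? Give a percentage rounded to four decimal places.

(1 + r/12)^12 − 1 = 0.0745, so 1 + r/12 = 1.0745^(1/12).
r/12 = 0.006006, so r = 0.072071 = 7.2071%.

7.2071%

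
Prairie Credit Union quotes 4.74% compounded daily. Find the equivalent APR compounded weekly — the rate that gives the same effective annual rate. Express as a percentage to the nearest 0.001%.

4.742%

EAR = (1 + 0.0474/365)^365 − 1 = 0.048538.
Solve (1 + r/52)^52 = 1.048538: r/52 = 1.048538^(1/52) − 1 = 0.000912, so r = 0.047419 = 4.742%.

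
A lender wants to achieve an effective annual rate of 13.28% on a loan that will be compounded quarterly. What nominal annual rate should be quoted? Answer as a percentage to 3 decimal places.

(1 + r/4)^4 − 1 = 0.1328, so 1 + r/4 = 1.1328^(1/4).
r/4 = 0.031664, so r = 0.126656 = 12.666%.

12.666%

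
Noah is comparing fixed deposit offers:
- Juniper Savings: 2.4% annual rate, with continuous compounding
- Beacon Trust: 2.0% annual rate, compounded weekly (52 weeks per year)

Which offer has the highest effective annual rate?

Juniper Savings: e^0.024 − 1 = 2.429%
Beacon Trust: (1 + 0.020/52)^52 − 1 = 2.020%
The highest effective annual rate is Juniper Savings at 2.429%.

Juniper Savings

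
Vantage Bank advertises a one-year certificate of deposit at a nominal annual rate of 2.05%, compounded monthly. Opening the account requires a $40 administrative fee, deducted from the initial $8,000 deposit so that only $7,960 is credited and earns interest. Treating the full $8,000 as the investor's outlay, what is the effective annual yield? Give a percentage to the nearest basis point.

Value after one year: 7,960 × (1 + 0.0205/12)^12 = 7,960 × 1.020694 = $8,124.72.
Effective yield on the $8,000 outlay: 8,124.72 / 8,000 − 1 = 0.015590 = 1.56%.

1.56%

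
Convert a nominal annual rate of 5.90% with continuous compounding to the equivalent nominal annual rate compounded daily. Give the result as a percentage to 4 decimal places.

5.9005%

EAR under continuous compounding: e^0.0590 − 1 = 0.060775.
Solve (1 + r/365)^365 = 1.060775: r/365 = 1.060775^(1/365) − 1 = 0.000162, so r = 0.059005 = 5.9005%.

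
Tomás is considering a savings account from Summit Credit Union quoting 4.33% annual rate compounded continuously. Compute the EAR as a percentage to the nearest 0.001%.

With continuous compounding, EAR = e^0.0433 − 1.
e^0.0433 = 1.044251, so EAR = 0.044251 = 4.425%.

4.425%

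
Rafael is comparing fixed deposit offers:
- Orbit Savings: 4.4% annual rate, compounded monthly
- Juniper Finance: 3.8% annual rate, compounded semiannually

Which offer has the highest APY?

Orbit Savings: (1 + 0.044/12)^12 − 1 = 4.490%
Juniper Finance: (1 + 0.038/2)^2 − 1 = 3.836%
The highest effective annual rate is Orbit Savings at 4.490%.

Orbit Savings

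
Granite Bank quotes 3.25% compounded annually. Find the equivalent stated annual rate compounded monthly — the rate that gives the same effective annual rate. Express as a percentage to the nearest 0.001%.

3.203%

Compounded annually, EAR = nominal = 0.032500.
Solve (1 + r/12)^12 = 1.032500: r/12 = 1.032500^(1/12) − 1 = 0.002669, so r = 0.032026 = 3.203%.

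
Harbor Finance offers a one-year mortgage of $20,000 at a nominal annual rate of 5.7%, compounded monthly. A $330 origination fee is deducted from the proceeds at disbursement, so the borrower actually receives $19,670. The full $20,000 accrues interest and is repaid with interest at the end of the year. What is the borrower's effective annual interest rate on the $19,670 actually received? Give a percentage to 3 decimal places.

Amount owed after one year: 20,000 × (1 + 0.057/12)^12 = 20,000 × 1.058513 = $21,170.26.
Effective rate on net proceeds: 21,170.26 / 19,670 − 1 = 0.076271 = 7.627%.

7.627%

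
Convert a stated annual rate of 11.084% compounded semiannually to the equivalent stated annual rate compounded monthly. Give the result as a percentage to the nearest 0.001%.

EAR = (1 + 0.11084/2)^2 − 1 = 0.113911.
Solve (1 + r/12)^12 = 1.113911: r/12 = 1.113911^(1/12) − 1 = 0.009030, so r = 0.108364 = 10.836%.

10.836%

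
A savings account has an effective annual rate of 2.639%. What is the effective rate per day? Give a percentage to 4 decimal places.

The per-day rate i satisfies (1 + i)^365 = 1 + 0.02639.
i = 1.02639^(1/365) − 1 = 0.0000714 = 0.0071%.

0.0071%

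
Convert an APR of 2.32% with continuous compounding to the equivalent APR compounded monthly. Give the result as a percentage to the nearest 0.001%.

2.322%

EAR under continuous compounding: e^0.0232 − 1 = 0.023471.
Solve (1 + r/12)^12 = 1.023471: r/12 = 1.023471^(1/12) − 1 = 0.001935, so r = 0.023222 = 2.322%.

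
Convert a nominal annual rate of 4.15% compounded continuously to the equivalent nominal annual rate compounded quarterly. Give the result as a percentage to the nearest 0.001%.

4.172%

EAR under continuous compounding: e^0.0415 − 1 = 0.042373.
Solve (1 + r/4)^4 = 1.042373: r/4 = 1.042373^(1/4) − 1 = 0.010429, so r = 0.041716 = 4.172%.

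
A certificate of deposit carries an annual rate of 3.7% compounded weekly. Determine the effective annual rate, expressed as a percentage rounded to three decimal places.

EAR = (1 + 0.037/52)^52 − 1.
= (1 + 0.000712)^52 − 1 = 1.037679 − 1 = 3.768%.

3.768%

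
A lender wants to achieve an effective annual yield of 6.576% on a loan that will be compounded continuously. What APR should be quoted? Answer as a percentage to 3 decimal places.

6.369%

Continuous: nominal r satisfies e^r − 1 = 0.06576.
r = ln(1 + 0.06576) = ln(1.06576) = 0.063688 = 6.369%.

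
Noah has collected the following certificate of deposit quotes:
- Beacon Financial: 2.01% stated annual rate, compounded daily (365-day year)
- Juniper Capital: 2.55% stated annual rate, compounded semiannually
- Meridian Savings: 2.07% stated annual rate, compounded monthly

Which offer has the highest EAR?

Beacon Financial: (1 + 0.0201/365)^365 − 1 = 2.030%
Juniper Capital: (1 + 0.0255/2)^2 − 1 = 2.566%
Meridian Savings: (1 + 0.0207/12)^12 − 1 = 2.090%
The highest effective annual rate is Juniper Capital at 2.566%.

Juniper Capital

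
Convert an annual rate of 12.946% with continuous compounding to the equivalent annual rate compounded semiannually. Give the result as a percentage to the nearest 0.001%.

EAR under continuous compounding: e^0.12946 − 1 = 0.138214.
Solve (1 + r/2)^2 = 1.138214: r/2 = 1.138214^(1/2) − 1 = 0.066871, so r = 0.133742 = 13.374%.

13.374%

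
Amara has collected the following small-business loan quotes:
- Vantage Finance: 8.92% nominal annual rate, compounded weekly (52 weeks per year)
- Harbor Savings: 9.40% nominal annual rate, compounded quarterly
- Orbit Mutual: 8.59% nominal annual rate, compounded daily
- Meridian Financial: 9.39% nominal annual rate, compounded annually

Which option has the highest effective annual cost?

Vantage Finance: (1 + 0.0892/52)^52 − 1 = 9.322%
Harbor Savings: (1 + 0.0940/4)^4 − 1 = 9.737%
Orbit Mutual: (1 + 0.0859/365)^365 − 1 = 8.969%
Meridian Financial: compounded annually, EAR = 9.390%
The highest effective annual rate is Harbor Savings at 9.737%.

Harbor Savings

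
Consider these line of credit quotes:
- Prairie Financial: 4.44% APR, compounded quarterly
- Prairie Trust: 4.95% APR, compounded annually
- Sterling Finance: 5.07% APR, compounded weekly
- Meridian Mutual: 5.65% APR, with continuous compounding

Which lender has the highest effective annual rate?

Prairie Financial: (1 + 0.0444/4)^4 − 1 = 4.514%
Prairie Trust: compounded annually, EAR = 4.950%
Sterling Finance: (1 + 0.0507/52)^52 − 1 = 5.198%
Meridian Mutual: e^0.0565 − 1 = 5.813%
The highest effective annual rate is Meridian Mutual at 5.813%.

Meridian Mutual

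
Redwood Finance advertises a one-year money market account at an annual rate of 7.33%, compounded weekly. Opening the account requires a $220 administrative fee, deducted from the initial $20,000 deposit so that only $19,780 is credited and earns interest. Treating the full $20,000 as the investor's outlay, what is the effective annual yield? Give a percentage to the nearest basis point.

6.42%

Value after one year: 19,780 × (1 + 0.0733/52)^52 = 19,780 × 1.075998 = $21,283.24.
Effective yield on the $20,000 outlay: 21,283.24 / 20,000 − 1 = 0.064162 = 6.42%.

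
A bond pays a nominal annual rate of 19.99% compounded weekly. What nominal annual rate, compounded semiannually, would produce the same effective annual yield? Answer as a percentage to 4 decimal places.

20.9808%

EAR = (1 + 0.1999/52)^52 − 1 = 0.220813.
Solve (1 + r/2)^2 = 1.220813: r/2 = 1.220813^(1/2) − 1 = 0.104904, so r = 0.209808 = 20.9808%.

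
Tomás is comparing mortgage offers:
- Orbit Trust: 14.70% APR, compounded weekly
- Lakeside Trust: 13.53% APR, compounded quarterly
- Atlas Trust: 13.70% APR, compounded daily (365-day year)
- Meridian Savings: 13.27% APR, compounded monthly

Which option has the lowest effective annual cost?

Orbit Trust: (1 + 0.1470/52)^52 − 1 = 15.811%
Lakeside Trust: (1 + 0.1353/4)^4 − 1 = 14.232%
Atlas Trust: (1 + 0.1370/365)^365 − 1 = 14.680%
Meridian Savings: (1 + 0.1327/12)^12 − 1 = 14.108%
The lowest effective annual rate is Meridian Savings at 14.108%.

Meridian Savings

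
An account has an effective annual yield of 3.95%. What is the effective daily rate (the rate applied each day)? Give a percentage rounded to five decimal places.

The per-day rate i satisfies (1 + i)^365 = 1 + 0.0395.
i = 1.0395^(1/365) − 1 = 0.0001061 = 0.01061%.

0.01061%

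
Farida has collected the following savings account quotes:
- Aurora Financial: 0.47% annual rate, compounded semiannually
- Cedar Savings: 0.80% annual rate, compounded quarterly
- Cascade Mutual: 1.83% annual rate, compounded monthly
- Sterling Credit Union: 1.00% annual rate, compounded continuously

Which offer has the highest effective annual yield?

Cascade Mutual

Aurora Financial: (1 + 0.0047/2)^2 − 1 = 0.471%
Cedar Savings: (1 + 0.0080/4)^4 − 1 = 0.802%
Cascade Mutual: (1 + 0.0183/12)^12 − 1 = 1.845%
Sterling Credit Union: e^0.0100 − 1 = 1.005%
The highest effective annual rate is Cascade Mutual at 1.845%.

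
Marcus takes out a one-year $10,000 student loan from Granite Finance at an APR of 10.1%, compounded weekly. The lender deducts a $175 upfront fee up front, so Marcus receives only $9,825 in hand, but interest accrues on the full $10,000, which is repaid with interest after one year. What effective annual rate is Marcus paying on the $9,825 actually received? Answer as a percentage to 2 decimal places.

Amount owed after one year: 10,000 × (1 + 0.101/52)^52 = 10,000 × 1.106168 = $11,061.68.
Effective rate on net proceeds: 11,061.68 / 9,825 − 1 = 0.125871 = 12.59%.

12.59%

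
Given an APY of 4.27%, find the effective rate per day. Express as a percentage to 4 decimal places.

0.0115%

The per-day rate i satisfies (1 + i)^365 = 1 + 0.0427.
i = 1.0427^(1/365) − 1 = 0.0001146 = 0.0115%.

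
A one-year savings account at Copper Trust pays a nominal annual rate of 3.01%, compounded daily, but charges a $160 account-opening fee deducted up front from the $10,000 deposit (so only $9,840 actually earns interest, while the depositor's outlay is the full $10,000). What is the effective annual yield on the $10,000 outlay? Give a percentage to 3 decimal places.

Value after one year: 9,840 × (1 + 0.0301/365)^365 = 9,840 × 1.030556 = $10,140.67.
Effective yield on the $10,000 outlay: 10,140.67 / 10,000 − 1 = 0.014067 = 1.407%.

1.407%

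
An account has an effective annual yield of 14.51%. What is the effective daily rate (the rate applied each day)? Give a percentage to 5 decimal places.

0.03713%

The per-day rate i satisfies (1 + i)^365 = 1 + 0.1451.
i = 1.1451^(1/365) − 1 = 0.0003713 = 0.03713%.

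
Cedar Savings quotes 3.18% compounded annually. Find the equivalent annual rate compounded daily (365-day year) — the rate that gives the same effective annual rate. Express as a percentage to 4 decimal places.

Compounded annually, EAR = nominal = 0.031800.
Solve (1 + r/365)^365 = 1.031800: r/365 = 1.031800^(1/365) − 1 = 0.000086, so r = 0.031306 = 3.1306%.

3.1306%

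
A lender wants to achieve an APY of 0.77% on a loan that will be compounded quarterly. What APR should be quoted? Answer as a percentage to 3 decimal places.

0.768%

(1 + r/4)^4 − 1 = 0.0077, so 1 + r/4 = 1.0077^(1/4).
r/4 = 0.001919, so r = 0.007678 = 0.768%.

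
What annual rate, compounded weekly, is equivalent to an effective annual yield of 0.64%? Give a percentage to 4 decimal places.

(1 + r/52)^52 − 1 = 0.0064, so 1 + r/52 = 1.0064^(1/52).
r/52 = 0.000123, so r = 0.006380 = 0.6380%.

0.6380%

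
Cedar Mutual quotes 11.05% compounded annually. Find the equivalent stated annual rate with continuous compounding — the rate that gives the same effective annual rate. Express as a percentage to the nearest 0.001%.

10.481%

Compounded annually, EAR = nominal = 0.110500.
Equivalent continuous rate: r = ln(1 + 0.110500) = 0.104810 = 10.481%.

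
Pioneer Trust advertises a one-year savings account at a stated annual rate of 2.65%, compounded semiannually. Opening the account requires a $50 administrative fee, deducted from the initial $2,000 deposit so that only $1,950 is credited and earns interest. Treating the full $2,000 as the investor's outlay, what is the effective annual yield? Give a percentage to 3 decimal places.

0.101%

Value after one year: 1,950 × (1 + 0.0265/2)^2 = 1,950 × 1.026676 = $2,002.02.
Effective yield on the $2,000 outlay: 2,002.02 / 2,000 − 1 = 0.001009 = 0.101%.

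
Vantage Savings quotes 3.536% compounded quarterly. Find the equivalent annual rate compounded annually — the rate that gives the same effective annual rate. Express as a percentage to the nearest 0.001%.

3.583%

EAR = (1 + 0.03536/4)^4 − 1 = 0.035832.
Compounded annually, the equivalent nominal rate is the EAR itself: 3.583%.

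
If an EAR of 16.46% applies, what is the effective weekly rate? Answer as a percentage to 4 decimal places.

0.2935%

The per-week rate i satisfies (1 + i)^52 = 1 + 0.1646.
i = 1.1646^(1/52) − 1 = 0.0029346 = 0.2935%.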